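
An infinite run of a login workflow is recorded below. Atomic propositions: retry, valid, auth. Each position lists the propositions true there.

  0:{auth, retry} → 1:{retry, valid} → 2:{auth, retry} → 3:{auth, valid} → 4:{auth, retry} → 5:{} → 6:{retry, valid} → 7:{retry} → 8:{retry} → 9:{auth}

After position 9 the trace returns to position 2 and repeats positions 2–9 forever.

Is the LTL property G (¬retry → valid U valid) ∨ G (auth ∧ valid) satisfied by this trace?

Violated

¬retry → valid U valid must hold at every position from 0 onward. It fails at position 5, so G (¬retry → valid U valid) is false.
Positions where ¬retry holds: 3, 5, 9.
Check valid U valid at each: 3→ok, 5→fails, 9→fails.
auth ∧ valid must hold at every position from 0 onward. It fails at position 0, so G (auth ∧ valid) is false.
At position 0: G (¬retry → valid U valid) is false; G (auth ∧ valid) is false; so G (¬retry → valid U valid) ∨ G (auth ∧ valid) is false.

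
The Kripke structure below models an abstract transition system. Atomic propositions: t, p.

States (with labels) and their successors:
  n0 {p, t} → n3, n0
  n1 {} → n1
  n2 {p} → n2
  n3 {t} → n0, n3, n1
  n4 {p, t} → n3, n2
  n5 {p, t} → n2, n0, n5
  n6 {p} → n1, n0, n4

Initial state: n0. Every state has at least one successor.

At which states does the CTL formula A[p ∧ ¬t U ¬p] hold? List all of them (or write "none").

States satisfying p ∧ ¬t: {n2, n6}.
States satisfying ¬p: {n1, n3}.
States satisfying A[p ∧ ¬t U ¬p]: {n1, n3}.

{n1, n3}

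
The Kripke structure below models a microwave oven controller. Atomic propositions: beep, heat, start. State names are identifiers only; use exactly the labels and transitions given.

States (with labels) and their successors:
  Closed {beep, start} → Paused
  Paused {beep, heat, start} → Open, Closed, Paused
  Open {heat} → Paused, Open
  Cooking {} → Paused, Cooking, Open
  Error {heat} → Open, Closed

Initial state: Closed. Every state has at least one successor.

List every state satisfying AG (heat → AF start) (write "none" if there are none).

States satisfying heat → AF start: {Closed, Paused, Cooking}.
States satisfying AG (heat → AF start): ∅.

none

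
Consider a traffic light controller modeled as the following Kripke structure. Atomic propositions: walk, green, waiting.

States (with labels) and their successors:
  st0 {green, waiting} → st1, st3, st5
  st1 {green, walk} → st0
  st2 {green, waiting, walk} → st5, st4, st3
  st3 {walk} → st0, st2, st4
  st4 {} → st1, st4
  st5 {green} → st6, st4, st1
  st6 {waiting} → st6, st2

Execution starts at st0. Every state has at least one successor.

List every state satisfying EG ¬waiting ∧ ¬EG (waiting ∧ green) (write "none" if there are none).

{st3, st4, st5}

States satisfying ¬waiting: {st1, st3, st4, st5}.
States satisfying EG ¬waiting: {st3, st4, st5}.
States satisfying waiting ∧ green: {st0, st2}.
States satisfying EG (waiting ∧ green): ∅.
States satisfying ¬EG (waiting ∧ green): {st0, st1, st2, st3, st4, st5, st6}.
States satisfying EG ¬waiting ∧ ¬EG (waiting ∧ green): {st3, st4, st5}.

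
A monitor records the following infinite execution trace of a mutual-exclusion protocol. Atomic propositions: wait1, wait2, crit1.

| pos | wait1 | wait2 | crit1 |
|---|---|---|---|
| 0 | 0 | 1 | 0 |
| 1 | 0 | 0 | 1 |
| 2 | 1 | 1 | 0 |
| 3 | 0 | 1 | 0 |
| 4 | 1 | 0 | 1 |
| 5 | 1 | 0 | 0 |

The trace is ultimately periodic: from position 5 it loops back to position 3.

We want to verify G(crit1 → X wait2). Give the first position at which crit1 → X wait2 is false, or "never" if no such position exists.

Check crit1 → X wait2 at each position in order: 0 ✓, 1 ✓, 2 ✓, 3 ✓.
At position 4 the labels are {crit1, wait1} and the next position 5 has {wait1}, so crit1 → X wait2 is false there. This is the first violation.

4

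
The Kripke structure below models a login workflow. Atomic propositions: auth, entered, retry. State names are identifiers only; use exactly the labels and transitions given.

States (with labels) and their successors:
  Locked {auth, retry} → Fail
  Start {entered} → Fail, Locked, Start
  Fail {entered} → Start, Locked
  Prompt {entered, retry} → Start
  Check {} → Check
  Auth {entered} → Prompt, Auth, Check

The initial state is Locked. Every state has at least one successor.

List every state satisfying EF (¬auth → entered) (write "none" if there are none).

States satisfying ¬auth → entered: {Locked, Start, Fail, Prompt, Auth}.
States satisfying EF (¬auth → entered): {Locked, Start, Fail, Prompt, Auth}.

{Locked, Start, Fail, Prompt, Auth}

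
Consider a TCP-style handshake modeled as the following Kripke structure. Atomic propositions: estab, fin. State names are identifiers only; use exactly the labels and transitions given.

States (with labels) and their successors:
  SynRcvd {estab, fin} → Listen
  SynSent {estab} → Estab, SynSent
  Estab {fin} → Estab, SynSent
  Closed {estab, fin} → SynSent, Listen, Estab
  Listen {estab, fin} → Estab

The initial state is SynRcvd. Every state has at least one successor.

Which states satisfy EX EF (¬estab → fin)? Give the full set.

States satisfying EF (¬estab → fin): {SynRcvd, SynSent, Estab, Closed, Listen}.
States satisfying EX EF (¬estab → fin): {SynRcvd, SynSent, Estab, Closed, Listen}.

{SynRcvd, SynSent, Estab, Closed, Listen}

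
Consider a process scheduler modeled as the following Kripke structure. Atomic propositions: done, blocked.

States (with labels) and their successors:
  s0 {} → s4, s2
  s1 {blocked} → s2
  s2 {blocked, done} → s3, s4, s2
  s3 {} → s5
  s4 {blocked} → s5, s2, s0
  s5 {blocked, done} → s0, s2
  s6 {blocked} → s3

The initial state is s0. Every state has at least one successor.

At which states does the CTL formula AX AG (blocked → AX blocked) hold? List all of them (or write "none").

none

States satisfying AG (blocked → AX blocked): ∅.
States satisfying AX AG (blocked → AX blocked): ∅.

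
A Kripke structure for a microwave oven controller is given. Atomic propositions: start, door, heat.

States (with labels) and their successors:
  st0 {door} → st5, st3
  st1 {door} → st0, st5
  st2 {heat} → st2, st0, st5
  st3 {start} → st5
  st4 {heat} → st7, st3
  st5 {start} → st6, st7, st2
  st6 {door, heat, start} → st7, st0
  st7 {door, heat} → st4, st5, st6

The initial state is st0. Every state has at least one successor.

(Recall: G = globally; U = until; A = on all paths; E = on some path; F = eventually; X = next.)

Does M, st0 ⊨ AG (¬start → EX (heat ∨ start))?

States satisfying ¬start → EX (heat ∨ start): {st0, st1, st2, st3, st4, st5, st6, st7}.
States satisfying AG (¬start → EX (heat ∨ start)): {st0, st1, st2, st3, st4, st5, st6, st7}.
Every state reachable from st0 satisfies ¬start → EX (heat ∨ start).
st0 ∈ Sat(AG (¬start → EX (heat ∨ start))).

Yes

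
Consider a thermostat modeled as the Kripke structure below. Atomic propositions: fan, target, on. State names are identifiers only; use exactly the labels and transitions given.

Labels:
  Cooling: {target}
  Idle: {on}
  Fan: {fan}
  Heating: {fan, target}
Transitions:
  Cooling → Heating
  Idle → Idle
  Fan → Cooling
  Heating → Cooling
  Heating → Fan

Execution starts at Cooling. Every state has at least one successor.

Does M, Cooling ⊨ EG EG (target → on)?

No

States satisfying EG (target → on): {Idle}.
States satisfying EG EG (target → on): {Idle}.
No suitable path/successor from Cooling witnesses the formula.
Cooling ∉ Sat(EG EG (target → on)).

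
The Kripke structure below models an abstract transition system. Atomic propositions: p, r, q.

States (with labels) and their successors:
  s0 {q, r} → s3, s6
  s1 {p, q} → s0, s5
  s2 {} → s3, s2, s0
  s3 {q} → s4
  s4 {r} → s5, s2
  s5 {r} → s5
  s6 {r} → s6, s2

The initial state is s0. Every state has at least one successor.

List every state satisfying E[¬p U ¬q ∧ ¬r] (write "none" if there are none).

States satisfying ¬p: {s0, s2, s3, s4, s5, s6}.
States satisfying ¬q ∧ ¬r: {s2}.
States satisfying E[¬p U ¬q ∧ ¬r]: {s0, s2, s3, s4, s6}.

{s0, s2, s3, s4, s6}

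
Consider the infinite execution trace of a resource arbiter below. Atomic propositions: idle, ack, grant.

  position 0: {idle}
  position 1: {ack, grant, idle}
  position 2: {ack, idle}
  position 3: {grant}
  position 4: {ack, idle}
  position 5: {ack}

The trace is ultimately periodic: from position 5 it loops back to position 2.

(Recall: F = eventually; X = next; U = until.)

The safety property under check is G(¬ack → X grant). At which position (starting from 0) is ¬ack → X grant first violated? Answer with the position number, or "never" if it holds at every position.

3

Check ¬ack → X grant at each position in order: 0 ✓, 1 ✓, 2 ✓.
At position 3 the labels are {grant} and the next position 4 has {ack, idle}, so ¬ack → X grant is false there. This is the first violation.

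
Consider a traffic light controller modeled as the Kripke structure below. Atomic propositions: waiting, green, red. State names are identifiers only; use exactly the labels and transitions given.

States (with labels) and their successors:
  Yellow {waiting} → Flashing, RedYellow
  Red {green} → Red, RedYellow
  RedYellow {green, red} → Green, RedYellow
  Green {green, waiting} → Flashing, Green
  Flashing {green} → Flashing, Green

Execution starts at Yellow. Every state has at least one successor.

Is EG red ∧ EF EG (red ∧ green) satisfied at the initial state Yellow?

Violated

States satisfying red: {RedYellow}.
States satisfying EG red: {RedYellow}.
States satisfying EG (red ∧ green): {RedYellow}.
States satisfying EF EG (red ∧ green): {Yellow, Red, RedYellow}.
States satisfying EG red ∧ EF EG (red ∧ green): {RedYellow}.
Yellow ∉ Sat(EG red ∧ EF EG (red ∧ green)).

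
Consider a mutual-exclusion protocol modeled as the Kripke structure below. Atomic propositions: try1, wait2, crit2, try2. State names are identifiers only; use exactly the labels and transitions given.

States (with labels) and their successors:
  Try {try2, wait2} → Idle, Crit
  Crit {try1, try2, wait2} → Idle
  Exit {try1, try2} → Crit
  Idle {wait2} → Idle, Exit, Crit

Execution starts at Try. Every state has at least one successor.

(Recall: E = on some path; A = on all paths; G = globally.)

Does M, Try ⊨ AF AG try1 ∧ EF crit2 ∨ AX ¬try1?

No

States satisfying AG try1: ∅.
States satisfying AF AG try1: ∅.
States satisfying crit2: ∅.
States satisfying EF crit2: ∅.
States satisfying AF AG try1 ∧ EF crit2: ∅.
States satisfying ¬try1: {Try, Idle}.
States satisfying AX ¬try1: {Crit}.
States satisfying AF AG try1 ∧ EF crit2 ∨ AX ¬try1: {Crit}.
Try ∉ Sat(AF AG try1 ∧ EF crit2 ∨ AX ¬try1).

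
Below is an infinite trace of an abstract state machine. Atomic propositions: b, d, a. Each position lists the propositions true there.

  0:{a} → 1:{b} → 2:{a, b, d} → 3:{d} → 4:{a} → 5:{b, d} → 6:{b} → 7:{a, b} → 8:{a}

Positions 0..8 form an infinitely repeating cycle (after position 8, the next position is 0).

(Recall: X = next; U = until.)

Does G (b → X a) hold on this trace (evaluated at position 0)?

Violated

b → X a must hold at every position from 0 onward. It fails at position 2, so G (b → X a) is false.
Positions where b holds: 1, 2, 5, 6, 7.
Check X a at each: 1→ok, 2→fails, 5→fails, 6→ok, 7→ok.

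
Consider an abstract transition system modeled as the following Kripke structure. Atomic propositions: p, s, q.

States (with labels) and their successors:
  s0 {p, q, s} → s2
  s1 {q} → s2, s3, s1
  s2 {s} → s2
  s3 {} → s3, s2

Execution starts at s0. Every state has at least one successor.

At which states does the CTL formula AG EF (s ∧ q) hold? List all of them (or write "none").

none

States satisfying EF (s ∧ q): {s0}.
States satisfying AG EF (s ∧ q): ∅.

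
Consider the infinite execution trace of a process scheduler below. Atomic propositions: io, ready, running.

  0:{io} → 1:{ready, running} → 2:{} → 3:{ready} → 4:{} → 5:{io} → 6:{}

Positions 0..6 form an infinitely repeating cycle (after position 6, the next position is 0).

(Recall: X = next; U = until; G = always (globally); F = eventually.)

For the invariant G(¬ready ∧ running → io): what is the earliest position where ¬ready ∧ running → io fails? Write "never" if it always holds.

never

¬ready ∧ running → io holds at every position 0..6, and those are all the positions the trace ever visits, so the invariant G(¬ready ∧ running → io) is never violated.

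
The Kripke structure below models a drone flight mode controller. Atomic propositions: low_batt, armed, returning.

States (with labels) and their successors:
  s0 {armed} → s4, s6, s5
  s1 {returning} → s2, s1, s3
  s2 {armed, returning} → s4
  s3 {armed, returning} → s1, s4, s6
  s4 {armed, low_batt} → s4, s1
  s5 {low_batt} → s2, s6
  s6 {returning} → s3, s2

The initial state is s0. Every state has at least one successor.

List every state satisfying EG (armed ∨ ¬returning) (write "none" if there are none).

States satisfying armed ∨ ¬returning: {s0, s2, s3, s4, s5}.
States satisfying EG (armed ∨ ¬returning): {s0, s2, s3, s4, s5}.

{s0, s2, s3, s4, s5}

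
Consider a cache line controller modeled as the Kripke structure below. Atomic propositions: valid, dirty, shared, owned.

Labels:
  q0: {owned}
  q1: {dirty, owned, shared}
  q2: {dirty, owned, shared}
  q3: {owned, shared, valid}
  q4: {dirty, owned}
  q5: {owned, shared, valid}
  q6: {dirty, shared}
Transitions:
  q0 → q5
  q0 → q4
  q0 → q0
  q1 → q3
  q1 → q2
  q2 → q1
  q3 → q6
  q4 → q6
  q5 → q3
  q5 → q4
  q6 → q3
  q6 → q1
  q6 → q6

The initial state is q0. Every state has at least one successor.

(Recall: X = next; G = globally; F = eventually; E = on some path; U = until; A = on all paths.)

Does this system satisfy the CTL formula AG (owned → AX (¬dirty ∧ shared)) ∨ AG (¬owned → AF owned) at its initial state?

Violated

States satisfying owned → AX (¬dirty ∧ shared): {q6}.
States satisfying AG (owned → AX (¬dirty ∧ shared)): ∅.
States satisfying ¬owned → AF owned: {q0, q1, q2, q3, q4, q5}.
States satisfying AG (¬owned → AF owned): ∅.
States satisfying AG (owned → AX (¬dirty ∧ shared)) ∨ AG (¬owned → AF owned): ∅.
q0 ∉ Sat(AG (owned → AX (¬dirty ∧ shared)) ∨ AG (¬owned → AF owned)).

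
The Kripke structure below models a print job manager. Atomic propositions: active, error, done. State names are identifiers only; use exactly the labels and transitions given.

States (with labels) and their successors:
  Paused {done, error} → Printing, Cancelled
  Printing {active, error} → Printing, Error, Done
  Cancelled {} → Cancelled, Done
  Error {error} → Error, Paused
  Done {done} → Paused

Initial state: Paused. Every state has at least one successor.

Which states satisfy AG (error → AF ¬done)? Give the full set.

{Paused, Printing, Cancelled, Error, Done}

States satisfying error → AF ¬done: {Paused, Printing, Cancelled, Error, Done}.
States satisfying AG (error → AF ¬done): {Paused, Printing, Cancelled, Error, Done}.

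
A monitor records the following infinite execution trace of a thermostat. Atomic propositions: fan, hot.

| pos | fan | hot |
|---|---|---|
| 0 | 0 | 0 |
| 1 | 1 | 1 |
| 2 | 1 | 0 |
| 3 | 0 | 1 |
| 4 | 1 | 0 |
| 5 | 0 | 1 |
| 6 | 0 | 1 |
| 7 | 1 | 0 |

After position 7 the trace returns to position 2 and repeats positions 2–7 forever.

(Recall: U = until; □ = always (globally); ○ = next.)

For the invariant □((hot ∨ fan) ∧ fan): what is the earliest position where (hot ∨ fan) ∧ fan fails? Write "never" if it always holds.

At position 0 the labels are {}, so (hot ∨ fan) ∧ fan is false there. This is the first violation.

0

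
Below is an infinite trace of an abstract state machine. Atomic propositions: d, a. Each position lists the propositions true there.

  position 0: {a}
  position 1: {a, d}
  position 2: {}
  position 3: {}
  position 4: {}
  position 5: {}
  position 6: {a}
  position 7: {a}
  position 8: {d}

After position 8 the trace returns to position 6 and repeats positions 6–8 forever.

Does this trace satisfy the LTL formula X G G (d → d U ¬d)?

The position after 0 is 1; G G (d → d U ¬d) is true there.

Satisfied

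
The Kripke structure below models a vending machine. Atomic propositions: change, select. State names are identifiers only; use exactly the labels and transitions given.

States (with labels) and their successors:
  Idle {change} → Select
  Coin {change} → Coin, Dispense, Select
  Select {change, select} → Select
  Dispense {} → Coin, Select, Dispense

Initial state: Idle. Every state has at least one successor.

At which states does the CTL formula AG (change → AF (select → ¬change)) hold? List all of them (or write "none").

States satisfying change → AF (select → ¬change): {Idle, Coin, Dispense}.
States satisfying AG (change → AF (select → ¬change)): ∅.

none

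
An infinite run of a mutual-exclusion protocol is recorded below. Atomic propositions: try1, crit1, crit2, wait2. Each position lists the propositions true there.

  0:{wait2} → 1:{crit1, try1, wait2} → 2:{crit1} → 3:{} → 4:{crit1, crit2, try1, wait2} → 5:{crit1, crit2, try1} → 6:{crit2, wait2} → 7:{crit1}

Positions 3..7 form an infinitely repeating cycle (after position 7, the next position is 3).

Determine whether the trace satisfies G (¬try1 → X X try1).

Violated

¬try1 → X X try1 must hold at every position from 0 onward. It fails at position 0, so G (¬try1 → X X try1) is false.
Positions where ¬try1 holds: 0, 2, 3, 6, 7.
Check X X try1 at each: 0→fails, 2→ok, 3→ok, 6→fails, 7→ok.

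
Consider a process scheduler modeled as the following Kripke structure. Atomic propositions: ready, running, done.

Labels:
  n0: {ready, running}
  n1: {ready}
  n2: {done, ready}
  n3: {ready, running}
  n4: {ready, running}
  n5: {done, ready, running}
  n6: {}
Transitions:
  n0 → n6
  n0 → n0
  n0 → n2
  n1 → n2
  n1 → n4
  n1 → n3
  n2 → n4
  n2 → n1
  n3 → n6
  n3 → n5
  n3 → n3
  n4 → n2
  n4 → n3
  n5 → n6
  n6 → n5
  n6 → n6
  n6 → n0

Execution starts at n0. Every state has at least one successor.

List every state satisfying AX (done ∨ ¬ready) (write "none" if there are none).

{n5}

States satisfying done ∨ ¬ready: {n2, n5, n6}.
States satisfying AX (done ∨ ¬ready): {n5}.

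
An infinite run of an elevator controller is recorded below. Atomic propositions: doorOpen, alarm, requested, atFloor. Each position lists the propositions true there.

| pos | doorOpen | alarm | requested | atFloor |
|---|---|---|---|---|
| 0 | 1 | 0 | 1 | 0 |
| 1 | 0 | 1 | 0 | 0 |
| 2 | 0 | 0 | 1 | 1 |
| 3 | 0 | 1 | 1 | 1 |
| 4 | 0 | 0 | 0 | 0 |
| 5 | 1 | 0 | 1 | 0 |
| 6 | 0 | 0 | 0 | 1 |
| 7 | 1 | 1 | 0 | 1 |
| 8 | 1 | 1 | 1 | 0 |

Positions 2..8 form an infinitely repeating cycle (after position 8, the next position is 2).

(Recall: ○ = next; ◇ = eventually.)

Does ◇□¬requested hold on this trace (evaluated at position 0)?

□¬requested is false at every position 0..8, so it never becomes true and ◇□¬requested fails.

Violated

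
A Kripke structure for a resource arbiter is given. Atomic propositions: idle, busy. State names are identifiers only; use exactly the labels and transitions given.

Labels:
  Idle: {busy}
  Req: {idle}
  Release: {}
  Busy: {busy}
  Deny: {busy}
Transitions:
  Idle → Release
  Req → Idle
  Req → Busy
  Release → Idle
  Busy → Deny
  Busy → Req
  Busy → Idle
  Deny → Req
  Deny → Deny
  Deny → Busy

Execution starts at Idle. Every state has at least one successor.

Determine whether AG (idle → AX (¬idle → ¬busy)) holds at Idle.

Holds

States satisfying idle → AX (¬idle → ¬busy): {Idle, Release, Busy, Deny}.
States satisfying AG (idle → AX (¬idle → ¬busy)): {Idle, Release}.
Every state reachable from Idle satisfies idle → AX (¬idle → ¬busy).
Idle ∈ Sat(AG (idle → AX (¬idle → ¬busy))).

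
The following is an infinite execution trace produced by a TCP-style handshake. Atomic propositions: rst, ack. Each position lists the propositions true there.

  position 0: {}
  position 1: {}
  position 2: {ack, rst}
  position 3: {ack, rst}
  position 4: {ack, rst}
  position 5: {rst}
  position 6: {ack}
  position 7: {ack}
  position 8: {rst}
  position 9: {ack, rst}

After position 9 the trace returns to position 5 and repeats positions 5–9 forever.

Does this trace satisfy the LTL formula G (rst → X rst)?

rst → X rst must hold at every position from 0 onward. It fails at position 5, so G (rst → X rst) is false.
Positions where rst holds: 2, 3, 4, 5, 8, 9.
Check X rst at each: 2→ok, 3→ok, 4→ok, 5→fails, 8→ok, 9→ok.

Does not hold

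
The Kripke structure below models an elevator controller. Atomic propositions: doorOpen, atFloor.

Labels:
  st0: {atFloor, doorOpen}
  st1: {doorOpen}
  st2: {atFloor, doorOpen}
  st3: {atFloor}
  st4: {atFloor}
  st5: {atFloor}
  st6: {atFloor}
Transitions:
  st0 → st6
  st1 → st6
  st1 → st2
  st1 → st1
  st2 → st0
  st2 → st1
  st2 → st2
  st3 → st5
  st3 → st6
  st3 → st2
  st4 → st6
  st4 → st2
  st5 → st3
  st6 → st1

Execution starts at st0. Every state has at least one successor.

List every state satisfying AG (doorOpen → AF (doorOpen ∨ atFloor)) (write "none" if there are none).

{st0, st1, st2, st3, st4, st5, st6}

States satisfying doorOpen → AF (doorOpen ∨ atFloor): {st0, st1, st2, st3, st4, st5, st6}.
States satisfying AG (doorOpen → AF (doorOpen ∨ atFloor)): {st0, st1, st2, st3, st4, st5, st6}.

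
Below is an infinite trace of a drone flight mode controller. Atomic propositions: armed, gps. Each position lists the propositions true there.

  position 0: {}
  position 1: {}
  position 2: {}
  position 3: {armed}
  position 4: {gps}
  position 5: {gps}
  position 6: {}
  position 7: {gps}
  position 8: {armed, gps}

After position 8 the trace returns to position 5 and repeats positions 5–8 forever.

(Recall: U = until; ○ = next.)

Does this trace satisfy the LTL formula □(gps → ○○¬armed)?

Satisfied

gps → ○○¬armed holds at every position 0..8, and those are all positions ever visited, so □(gps → ○○¬armed) holds.
Positions where gps holds: 4, 5, 7, 8.
Check ○○¬armed at each: 4→ok, 5→ok, 7→ok, 8→ok.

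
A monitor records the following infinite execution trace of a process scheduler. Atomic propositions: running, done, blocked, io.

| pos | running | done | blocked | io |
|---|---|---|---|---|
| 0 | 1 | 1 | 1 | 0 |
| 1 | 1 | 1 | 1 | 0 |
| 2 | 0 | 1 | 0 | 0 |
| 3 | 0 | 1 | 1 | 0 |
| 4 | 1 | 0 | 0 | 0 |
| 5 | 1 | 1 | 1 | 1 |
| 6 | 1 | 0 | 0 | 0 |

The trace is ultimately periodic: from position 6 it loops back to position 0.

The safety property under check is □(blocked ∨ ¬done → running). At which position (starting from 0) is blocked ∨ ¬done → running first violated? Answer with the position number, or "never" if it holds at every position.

Check blocked ∨ ¬done → running at each position in order: 0 ✓, 1 ✓, 2 ✓.
At position 3 the labels are {blocked, done}, so blocked ∨ ¬done → running is false there. This is the first violation.

3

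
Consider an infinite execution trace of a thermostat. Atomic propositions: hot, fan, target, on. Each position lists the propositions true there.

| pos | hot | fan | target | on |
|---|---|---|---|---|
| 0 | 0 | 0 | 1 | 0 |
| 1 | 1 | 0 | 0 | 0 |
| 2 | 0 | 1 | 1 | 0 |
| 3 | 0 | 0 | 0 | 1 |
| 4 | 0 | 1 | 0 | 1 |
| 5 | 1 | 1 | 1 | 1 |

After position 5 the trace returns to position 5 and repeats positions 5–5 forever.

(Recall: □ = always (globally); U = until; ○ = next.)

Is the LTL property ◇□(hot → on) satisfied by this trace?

□(hot → on) holds at position 2, which is reachable from 0, so ◇□(hot → on) holds.

Yes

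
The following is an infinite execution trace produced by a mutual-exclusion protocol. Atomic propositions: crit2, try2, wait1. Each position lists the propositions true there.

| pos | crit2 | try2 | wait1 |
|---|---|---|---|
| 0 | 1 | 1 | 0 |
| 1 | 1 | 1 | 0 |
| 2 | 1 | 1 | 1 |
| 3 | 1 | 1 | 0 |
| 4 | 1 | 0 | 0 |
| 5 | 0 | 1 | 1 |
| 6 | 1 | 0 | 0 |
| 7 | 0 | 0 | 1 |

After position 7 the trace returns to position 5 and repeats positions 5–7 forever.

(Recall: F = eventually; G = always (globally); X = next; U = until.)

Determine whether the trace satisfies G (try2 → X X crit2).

Does not hold

try2 → X X crit2 must hold at every position from 0 onward. It fails at position 3, so G (try2 → X X crit2) is false.
Positions where try2 holds: 0, 1, 2, 3, 5.
Check X X crit2 at each: 0→ok, 1→ok, 2→ok, 3→fails, 5→fails.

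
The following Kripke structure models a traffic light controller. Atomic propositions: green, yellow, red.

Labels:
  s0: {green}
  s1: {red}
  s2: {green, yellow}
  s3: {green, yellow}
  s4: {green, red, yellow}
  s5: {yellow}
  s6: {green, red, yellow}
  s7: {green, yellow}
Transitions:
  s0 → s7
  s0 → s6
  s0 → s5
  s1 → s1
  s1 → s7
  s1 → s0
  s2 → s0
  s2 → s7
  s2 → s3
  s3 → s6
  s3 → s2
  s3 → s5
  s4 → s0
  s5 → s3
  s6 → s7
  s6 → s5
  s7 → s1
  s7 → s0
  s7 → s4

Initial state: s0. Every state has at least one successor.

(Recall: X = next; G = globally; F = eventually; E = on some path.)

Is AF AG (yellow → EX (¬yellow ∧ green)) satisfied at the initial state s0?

No

States satisfying AG (yellow → EX (¬yellow ∧ green)): ∅.
States satisfying AF AG (yellow → EX (¬yellow ∧ green)): ∅.
There is a path from s0 along which AG (yellow → EX (¬yellow ∧ green)) never holds.
s0 ∉ Sat(AF AG (yellow → EX (¬yellow ∧ green))).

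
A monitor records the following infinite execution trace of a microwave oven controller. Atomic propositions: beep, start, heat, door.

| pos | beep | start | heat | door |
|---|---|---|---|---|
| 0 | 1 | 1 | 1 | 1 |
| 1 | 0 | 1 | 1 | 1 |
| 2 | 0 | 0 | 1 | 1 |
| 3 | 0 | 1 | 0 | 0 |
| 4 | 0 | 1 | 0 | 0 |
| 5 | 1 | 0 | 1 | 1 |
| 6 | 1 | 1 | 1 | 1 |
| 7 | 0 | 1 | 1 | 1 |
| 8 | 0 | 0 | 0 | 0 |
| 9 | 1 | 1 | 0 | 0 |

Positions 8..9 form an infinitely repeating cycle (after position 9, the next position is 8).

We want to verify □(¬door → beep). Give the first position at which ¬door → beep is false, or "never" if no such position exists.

Check ¬door → beep at each position in order: 0 ✓, 1 ✓, 2 ✓.
At position 3 the labels are {start}, so ¬door → beep is false there. This is the first violation.

3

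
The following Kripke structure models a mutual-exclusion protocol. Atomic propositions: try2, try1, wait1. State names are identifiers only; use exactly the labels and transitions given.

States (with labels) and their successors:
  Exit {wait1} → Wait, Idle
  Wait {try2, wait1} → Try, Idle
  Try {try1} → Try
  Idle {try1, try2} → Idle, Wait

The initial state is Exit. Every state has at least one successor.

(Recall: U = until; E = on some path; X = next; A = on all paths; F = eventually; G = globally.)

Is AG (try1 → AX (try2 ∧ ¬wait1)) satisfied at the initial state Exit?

Violated

States satisfying try1 → AX (try2 ∧ ¬wait1): {Exit, Wait}.
States satisfying AG (try1 → AX (try2 ∧ ¬wait1)): ∅.
Idle is reachable from Exit and violates try1 → AX (try2 ∧ ¬wait1), so AG fails at Exit.
Exit ∉ Sat(AG (try1 → AX (try2 ∧ ¬wait1))).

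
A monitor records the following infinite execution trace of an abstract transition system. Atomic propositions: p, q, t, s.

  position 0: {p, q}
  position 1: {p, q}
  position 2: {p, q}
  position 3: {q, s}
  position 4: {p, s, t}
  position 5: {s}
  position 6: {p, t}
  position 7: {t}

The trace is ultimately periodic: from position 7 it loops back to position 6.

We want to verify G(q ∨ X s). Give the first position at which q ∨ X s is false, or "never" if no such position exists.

Check q ∨ X s at each position in order: 0 ✓, 1 ✓, 2 ✓, 3 ✓, 4 ✓.
At position 5 the labels are {s} and the next position 6 has {p, t}, so q ∨ X s is false there. This is the first violation.

5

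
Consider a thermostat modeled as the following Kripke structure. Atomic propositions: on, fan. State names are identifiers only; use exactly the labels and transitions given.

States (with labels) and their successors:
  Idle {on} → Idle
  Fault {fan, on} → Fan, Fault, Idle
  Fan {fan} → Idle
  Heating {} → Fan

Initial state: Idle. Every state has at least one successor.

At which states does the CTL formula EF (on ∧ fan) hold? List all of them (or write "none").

{Fault}

States satisfying on ∧ fan: {Fault}.
States satisfying EF (on ∧ fan): {Fault}.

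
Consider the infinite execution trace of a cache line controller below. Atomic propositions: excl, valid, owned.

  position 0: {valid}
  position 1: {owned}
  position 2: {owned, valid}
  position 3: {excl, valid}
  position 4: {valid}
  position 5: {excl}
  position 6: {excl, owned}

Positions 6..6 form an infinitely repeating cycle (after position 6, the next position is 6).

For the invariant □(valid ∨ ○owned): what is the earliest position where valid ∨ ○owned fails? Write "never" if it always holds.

never

valid ∨ ○owned holds at every position 0..6, and those are all the positions the trace ever visits, so the invariant □(valid ∨ ○owned) is never violated.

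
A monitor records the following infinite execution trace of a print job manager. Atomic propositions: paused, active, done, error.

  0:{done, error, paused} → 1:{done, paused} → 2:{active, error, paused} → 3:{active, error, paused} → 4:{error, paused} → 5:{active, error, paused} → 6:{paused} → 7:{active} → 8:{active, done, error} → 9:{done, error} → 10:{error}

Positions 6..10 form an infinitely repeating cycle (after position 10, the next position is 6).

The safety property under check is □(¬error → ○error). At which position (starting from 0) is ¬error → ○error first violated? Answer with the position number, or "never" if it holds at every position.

6

Check ¬error → ○error at each position in order: 0 ✓, 1 ✓, 2 ✓, 3 ✓, 4 ✓, 5 ✓.
At position 6 the labels are {paused} and the next position 7 has {active}, so ¬error → ○error is false there. This is the first violation.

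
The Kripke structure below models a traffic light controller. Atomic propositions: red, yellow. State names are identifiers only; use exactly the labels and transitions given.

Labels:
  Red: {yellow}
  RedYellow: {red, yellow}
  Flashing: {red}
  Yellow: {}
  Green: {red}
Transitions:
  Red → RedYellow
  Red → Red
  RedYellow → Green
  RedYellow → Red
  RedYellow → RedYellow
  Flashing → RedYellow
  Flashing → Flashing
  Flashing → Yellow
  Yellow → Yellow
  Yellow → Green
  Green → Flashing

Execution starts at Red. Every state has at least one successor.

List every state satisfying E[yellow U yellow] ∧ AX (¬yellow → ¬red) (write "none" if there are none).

{Red}

States satisfying yellow: {Red, RedYellow}.
States satisfying E[yellow U yellow]: {Red, RedYellow}.
States satisfying ¬yellow → ¬red: {Red, RedYellow, Yellow}.
States satisfying AX (¬yellow → ¬red): {Red}.
States satisfying E[yellow U yellow] ∧ AX (¬yellow → ¬red): {Red}.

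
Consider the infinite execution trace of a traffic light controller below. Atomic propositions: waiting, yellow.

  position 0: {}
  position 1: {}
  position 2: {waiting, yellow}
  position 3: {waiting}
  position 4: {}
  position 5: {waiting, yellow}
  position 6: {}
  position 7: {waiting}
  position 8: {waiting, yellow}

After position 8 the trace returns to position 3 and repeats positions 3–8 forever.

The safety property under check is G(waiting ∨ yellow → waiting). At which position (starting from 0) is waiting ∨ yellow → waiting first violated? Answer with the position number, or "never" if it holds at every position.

never

waiting ∨ yellow → waiting holds at every position 0..8, and those are all the positions the trace ever visits, so the invariant G(waiting ∨ yellow → waiting) is never violated.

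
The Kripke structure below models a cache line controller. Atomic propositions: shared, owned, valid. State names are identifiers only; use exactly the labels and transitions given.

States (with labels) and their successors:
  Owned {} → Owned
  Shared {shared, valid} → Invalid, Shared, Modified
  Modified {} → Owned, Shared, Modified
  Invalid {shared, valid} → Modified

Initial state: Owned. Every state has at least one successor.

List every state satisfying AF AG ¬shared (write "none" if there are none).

{Owned}

States satisfying AG ¬shared: {Owned}.
States satisfying AF AG ¬shared: {Owned}.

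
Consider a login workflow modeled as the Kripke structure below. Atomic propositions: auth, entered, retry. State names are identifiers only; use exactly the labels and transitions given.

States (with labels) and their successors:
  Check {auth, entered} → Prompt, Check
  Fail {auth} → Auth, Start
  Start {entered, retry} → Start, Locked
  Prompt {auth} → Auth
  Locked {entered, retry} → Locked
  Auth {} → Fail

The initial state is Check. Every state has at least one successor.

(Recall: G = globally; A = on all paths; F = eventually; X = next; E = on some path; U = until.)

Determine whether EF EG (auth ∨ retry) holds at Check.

Satisfied

States satisfying EG (auth ∨ retry): {Check, Fail, Start, Locked}.
States satisfying EF EG (auth ∨ retry): {Check, Fail, Start, Prompt, Locked, Auth}.
Some path from Check reaches a state where EG (auth ∨ retry) holds.
Check ∈ Sat(EF EG (auth ∨ retry)).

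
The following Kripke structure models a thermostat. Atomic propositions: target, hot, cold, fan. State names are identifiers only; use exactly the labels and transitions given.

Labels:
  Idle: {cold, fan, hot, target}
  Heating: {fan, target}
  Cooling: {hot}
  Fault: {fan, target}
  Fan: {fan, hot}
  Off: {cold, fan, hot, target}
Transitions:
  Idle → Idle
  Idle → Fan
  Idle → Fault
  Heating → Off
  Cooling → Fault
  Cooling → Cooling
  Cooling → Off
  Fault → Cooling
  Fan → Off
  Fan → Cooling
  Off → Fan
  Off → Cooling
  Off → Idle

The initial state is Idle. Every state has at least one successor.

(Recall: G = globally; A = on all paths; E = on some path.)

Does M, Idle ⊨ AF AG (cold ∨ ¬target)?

Violated

States satisfying AG (cold ∨ ¬target): ∅.
States satisfying AF AG (cold ∨ ¬target): ∅.
There is a path from Idle along which AG (cold ∨ ¬target) never holds.
Idle ∉ Sat(AF AG (cold ∨ ¬target)).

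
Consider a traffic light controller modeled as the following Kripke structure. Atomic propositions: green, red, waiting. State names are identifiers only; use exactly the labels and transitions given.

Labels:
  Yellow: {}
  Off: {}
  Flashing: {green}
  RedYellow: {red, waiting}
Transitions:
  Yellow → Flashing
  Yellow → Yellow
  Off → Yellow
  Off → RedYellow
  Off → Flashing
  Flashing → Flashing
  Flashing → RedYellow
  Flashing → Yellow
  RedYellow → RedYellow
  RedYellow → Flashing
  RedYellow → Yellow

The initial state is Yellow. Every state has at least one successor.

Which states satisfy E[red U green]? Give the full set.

{Flashing, RedYellow}

States satisfying red: {RedYellow}.
States satisfying green: {Flashing}.
States satisfying E[red U green]: {Flashing, RedYellow}.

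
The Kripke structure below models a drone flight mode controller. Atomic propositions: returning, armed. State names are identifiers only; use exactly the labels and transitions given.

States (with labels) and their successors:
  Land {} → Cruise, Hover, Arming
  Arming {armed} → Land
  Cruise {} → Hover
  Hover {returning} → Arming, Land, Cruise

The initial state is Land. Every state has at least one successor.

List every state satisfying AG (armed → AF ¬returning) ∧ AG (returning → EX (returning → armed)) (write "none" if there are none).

{Land, Arming, Cruise, Hover}

States satisfying armed → AF ¬returning: {Land, Arming, Cruise, Hover}.
States satisfying AG (armed → AF ¬returning): {Land, Arming, Cruise, Hover}.
States satisfying returning → EX (returning → armed): {Land, Arming, Cruise, Hover}.
States satisfying AG (returning → EX (returning → armed)): {Land, Arming, Cruise, Hover}.
States satisfying AG (armed → AF ¬returning) ∧ AG (returning → EX (returning → armed)): {Land, Arming, Cruise, Hover}.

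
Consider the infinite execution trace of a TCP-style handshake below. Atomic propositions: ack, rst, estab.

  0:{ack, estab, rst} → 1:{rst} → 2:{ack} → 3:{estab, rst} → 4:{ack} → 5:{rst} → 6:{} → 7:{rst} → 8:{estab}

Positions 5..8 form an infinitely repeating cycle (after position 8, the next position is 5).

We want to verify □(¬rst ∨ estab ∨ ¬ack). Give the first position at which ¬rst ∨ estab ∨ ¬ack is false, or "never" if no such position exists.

¬rst ∨ estab ∨ ¬ack holds at every position 0..8, and those are all the positions the trace ever visits, so the invariant □(¬rst ∨ estab ∨ ¬ack) is never violated.

never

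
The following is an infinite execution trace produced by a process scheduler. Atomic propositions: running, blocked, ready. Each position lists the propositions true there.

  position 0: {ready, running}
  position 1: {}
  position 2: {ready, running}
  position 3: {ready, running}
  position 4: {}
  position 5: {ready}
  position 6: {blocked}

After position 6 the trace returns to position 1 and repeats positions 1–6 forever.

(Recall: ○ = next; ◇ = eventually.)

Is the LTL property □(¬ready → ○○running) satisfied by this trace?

Violated

¬ready → ○○running must hold at every position from 0 onward. It fails at position 4, so □(¬ready → ○○running) is false.
Positions where ¬ready holds: 1, 4, 6.
Check ○○running at each: 1→ok, 4→fails, 6→ok.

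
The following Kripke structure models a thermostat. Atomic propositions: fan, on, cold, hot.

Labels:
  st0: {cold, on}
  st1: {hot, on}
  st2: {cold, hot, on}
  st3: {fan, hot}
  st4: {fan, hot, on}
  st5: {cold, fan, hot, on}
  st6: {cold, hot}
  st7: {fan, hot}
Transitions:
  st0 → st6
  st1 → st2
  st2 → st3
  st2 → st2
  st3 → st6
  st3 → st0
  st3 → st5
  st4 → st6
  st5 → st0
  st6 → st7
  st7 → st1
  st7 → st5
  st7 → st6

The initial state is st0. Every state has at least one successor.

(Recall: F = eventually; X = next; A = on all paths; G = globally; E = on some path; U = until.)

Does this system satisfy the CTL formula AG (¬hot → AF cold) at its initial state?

States satisfying ¬hot → AF cold: {st0, st1, st2, st3, st4, st5, st6, st7}.
States satisfying AG (¬hot → AF cold): {st0, st1, st2, st3, st4, st5, st6, st7}.
Every state reachable from st0 satisfies ¬hot → AF cold.
st0 ∈ Sat(AG (¬hot → AF cold)).

Yes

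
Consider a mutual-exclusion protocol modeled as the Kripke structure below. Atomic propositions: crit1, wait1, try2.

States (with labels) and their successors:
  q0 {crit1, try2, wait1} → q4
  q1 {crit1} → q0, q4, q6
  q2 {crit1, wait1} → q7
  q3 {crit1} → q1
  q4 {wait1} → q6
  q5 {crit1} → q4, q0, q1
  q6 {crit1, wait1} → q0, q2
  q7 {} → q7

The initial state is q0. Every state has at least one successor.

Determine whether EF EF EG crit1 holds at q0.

States satisfying EF EG crit1: ∅.
States satisfying EF EF EG crit1: ∅.
No suitable path/successor from q0 witnesses the formula.
q0 ∉ Sat(EF EF EG crit1).

Violated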